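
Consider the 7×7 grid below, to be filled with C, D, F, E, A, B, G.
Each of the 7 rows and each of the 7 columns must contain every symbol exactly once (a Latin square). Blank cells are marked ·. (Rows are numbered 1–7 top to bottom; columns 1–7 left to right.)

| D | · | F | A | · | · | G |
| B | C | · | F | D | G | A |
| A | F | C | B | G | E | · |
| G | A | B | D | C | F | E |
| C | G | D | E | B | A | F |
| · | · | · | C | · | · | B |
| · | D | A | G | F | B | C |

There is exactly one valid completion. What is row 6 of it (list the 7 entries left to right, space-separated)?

Row 6, column 2: row 6 has {C, B} and column 2 has {C, D, F, A, G}, leaving only E.
Row 6, column 1: row 6 has {C, E, B} and column 1 has {C, D, A, B, G}, leaving only F.
Row 6, column 3: row 6 has {C, F, E, B} and column 3 has {C, D, F, A, B}, leaving only G.
Row 6, column 5: row 6 has {C, F, E, B, G} and column 5 has {C, D, F, B, G}, leaving only A.
Row 6, column 6: row 6 has {C, F, E, A, B, G} and column 6 has {F, E, A, B, G}, leaving only D.
So row 6 reads: F E G C A D B.

F E G C A D B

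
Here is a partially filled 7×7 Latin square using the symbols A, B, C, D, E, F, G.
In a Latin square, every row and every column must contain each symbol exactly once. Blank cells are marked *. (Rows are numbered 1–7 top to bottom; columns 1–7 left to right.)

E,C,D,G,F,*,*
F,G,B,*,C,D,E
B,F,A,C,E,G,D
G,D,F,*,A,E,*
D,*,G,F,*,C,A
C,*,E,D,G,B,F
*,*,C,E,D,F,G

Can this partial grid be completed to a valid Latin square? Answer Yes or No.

No row or column among the givens repeats a symbol, and propagating forced cells runs into no contradiction.
One valid completion exists (for instance, E C D G F A B / F G B A C D E / B F A C E G D / G D F B A E C / D E G F B C A / C A E D G B F / A B C E D F G).

Yes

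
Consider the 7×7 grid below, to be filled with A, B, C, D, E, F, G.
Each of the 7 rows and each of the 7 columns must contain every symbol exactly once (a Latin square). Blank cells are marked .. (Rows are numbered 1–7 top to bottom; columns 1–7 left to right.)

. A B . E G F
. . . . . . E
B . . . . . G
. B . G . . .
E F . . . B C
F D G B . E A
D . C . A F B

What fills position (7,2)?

G

Row 1, column 1: row 1 has {A, B, E, F, G} and column 1 has {B, D, E, F}, leaving only C.
Row 1, column 4: row 1 has {A, B, C, E, F, G} and column 4 has {B, G}, leaving only D.
Row 4, column 1: row 4 has {B, G} and column 1 has {B, C, D, E, F}, leaving only A.
Row 2, column 1: row 2 has {E} and column 1 has {A, B, C, D, E, F}, leaving only G.
Row 2, column 2: row 2 has {E, G} and column 2 has {A, B, D, F}, leaving only C.
Row 3, column 2: row 3 has {B, G} and column 2 has {A, B, C, D, F}, leaving only E.
Row 7 already has {A, B, C, D, F} and column 2 already has {A, B, C, D, E, F}, so row 7, column 2 must be G.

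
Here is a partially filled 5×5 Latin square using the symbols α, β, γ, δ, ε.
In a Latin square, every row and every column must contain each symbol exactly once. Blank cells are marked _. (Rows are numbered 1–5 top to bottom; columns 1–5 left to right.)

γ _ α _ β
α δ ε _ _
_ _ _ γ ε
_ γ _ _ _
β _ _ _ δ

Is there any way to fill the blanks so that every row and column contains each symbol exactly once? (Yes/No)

Row 1, column 2: row 1 has {α, β, γ} and column 2 has {γ, δ}, so it must be ε.
Row 1, column 4: row 1 has {α, β, γ, ε} and column 4 has {γ}, so it must be δ.
Row 2, column 4: row 2 has {α, δ, ε} and column 4 has {γ, δ}, so it must be β.
Row 2, column 5: row 2 has {α, β, δ, ε} and column 5 has {β, δ, ε}, so it must be γ.
Row 3, column 1: row 3 has {γ, ε} and column 1 has {α, β, γ}, so it must be δ.
Row 3, column 3: row 3 has {γ, δ, ε} and column 3 has {α, ε}, so it must be β.
Row 3, column 2: row 3 has {β, γ, δ, ε} and column 2 has {γ, δ, ε}, so it must be α.
Now row 5, column 2: row 5 together with column 2 already contain {α, β, γ, δ, ε} — every symbol — so nothing can go there. The grid has no valid completion.

No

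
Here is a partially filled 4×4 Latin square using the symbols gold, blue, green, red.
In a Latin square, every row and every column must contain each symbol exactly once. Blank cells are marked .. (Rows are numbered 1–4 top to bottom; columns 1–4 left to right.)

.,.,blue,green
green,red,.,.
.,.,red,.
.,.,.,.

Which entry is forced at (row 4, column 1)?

Row 1, column 2: row 1 has {blue, green} and column 2 has {red}, leaving only gold.
Row 1, column 1: row 1 has {gold, blue, green} and column 1 has {green}, leaving only red.
Row 2, column 3: row 2 has {green, red} and column 3 has {blue, red}, leaving only gold.
Row 2, column 4: row 2 has {gold, green, red} and column 4 has {green}, leaving only blue.
Row 3, column 4: row 3 has {red} and column 4 has {blue, green}, leaving only gold.
Row 3, column 1: row 3 has {gold, red} and column 1 has {green, red}, leaving only blue.
Row 4 already has {} and column 1 already has {blue, green, red}, so row 4, column 1 must be gold.

gold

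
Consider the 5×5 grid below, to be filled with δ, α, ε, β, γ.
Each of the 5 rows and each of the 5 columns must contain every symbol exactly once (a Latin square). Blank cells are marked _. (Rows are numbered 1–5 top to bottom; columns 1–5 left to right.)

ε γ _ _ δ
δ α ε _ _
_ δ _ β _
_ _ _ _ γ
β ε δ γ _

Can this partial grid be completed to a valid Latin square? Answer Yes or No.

Row 2, column 4: row 2 together with column 4 already contain {δ, α, ε, β, γ} — every symbol — so nothing can go there. The grid has no valid completion.

No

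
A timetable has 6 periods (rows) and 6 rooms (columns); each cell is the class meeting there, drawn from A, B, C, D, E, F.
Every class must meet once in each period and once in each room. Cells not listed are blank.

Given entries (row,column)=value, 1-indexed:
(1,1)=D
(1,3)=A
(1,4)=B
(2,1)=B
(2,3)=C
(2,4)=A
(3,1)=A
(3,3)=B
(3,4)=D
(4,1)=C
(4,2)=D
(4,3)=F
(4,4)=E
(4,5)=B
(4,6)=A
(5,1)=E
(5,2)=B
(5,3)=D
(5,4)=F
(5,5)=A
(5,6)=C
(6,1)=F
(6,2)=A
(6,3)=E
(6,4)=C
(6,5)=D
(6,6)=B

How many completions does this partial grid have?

4

Period 1, room 2: eliminating its period and room leaves {C, E, F}.
Period 1, room 5: eliminating its period and room leaves {C, E, F}.
Period 1, room 6: eliminating its period and room leaves {E, F}.
Period 2, room 2: eliminating its period and room leaves {E, F}.
Period 2, room 5: eliminating its period and room leaves {E, F}.
Period 2, room 6: eliminating its period and room leaves {D, E, F}.
Period 3, room 2: eliminating its period and room leaves {C, E, F}.
Period 3, room 5: eliminating its period and room leaves {C, E, F}.
Period 3, room 6: eliminating its period and room leaves {E, F}.
Enumerating the assignments across these blanks that avoid any period or room repeat gives 4 completions.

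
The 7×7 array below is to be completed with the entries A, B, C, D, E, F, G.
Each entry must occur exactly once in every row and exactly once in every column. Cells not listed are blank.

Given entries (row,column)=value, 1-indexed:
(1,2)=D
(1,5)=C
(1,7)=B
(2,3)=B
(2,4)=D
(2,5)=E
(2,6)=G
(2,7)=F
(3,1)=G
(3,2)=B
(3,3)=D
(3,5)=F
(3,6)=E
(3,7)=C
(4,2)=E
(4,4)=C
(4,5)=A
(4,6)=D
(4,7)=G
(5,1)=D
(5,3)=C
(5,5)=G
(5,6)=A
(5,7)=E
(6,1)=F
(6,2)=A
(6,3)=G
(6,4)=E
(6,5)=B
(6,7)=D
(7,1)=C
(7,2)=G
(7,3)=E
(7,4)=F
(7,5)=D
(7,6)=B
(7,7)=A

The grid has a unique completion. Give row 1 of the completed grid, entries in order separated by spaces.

E D A G C F B

Row 1, column 6: row 1 has {B, C, D} and column 6 has {A, B, D, E, G}, leaving only F.
Row 1, column 3: row 1 has {B, C, D, F} and column 3 has {B, C, D, E, G}, leaving only A.
Row 1, column 1: row 1 has {A, B, C, D, F} and column 1 has {C, D, F, G}, leaving only E.
Row 1, column 4: row 1 has {A, B, C, D, E, F} and column 4 has {C, D, E, F}, leaving only G.
So row 1 reads: E D A G C F B.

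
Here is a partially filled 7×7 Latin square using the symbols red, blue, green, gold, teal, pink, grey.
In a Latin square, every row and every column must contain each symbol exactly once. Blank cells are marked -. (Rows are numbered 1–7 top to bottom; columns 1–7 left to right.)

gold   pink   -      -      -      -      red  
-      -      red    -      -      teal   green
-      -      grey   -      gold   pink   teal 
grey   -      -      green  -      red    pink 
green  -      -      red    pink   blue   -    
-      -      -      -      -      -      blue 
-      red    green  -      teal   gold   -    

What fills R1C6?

grey

Row 3, column 4: row 3 has {gold, teal, pink, grey} and column 4 has {red, green}, leaving only blue.
Row 3, column 1: row 3 has {blue, gold, teal, pink, grey} and column 1 has {green, gold, grey}, leaving only red.
Row 3, column 2: row 3 has {red, blue, gold, teal, pink, grey} and column 2 has {red, pink}, leaving only green.
Row 4, column 5: row 4 has {red, green, pink, grey} and column 5 has {gold, teal, pink}, leaving only blue.
Row 2, column 5: row 2 has {red, green, teal} and column 5 has {blue, gold, teal, pink}, leaving only grey.
Row 1, column 5: row 1 has {red, gold, pink} and column 5 has {blue, gold, teal, pink, grey}, leaving only green.
Row 1 already has {red, green, gold, pink} and column 6 already has {red, blue, gold, teal, pink}, so row 1, column 6 must be grey.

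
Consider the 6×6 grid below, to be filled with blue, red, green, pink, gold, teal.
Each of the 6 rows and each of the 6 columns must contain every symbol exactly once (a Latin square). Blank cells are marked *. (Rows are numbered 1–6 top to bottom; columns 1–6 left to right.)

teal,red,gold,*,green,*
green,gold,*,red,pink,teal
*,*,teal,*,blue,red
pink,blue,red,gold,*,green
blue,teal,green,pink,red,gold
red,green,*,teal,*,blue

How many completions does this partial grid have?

Row 1, column 4: eliminating its row and column leaves {blue}.
Row 1, column 6: eliminating its row and column leaves {pink}.
Row 2, column 3: eliminating its row and column leaves {blue}.
Row 3, column 1: eliminating its row and column leaves {gold}.
Row 3, column 2: eliminating its row and column leaves {pink}.
Row 3, column 4: eliminating its row and column leaves {green}.
Row 4, column 5: eliminating its row and column leaves {teal}.
Row 6, column 3: eliminating its row and column leaves {pink}.
Row 6, column 5: eliminating its row and column leaves {gold}.
Only one assignment across all blanks avoids any row or column repeat, giving 1 completion.

1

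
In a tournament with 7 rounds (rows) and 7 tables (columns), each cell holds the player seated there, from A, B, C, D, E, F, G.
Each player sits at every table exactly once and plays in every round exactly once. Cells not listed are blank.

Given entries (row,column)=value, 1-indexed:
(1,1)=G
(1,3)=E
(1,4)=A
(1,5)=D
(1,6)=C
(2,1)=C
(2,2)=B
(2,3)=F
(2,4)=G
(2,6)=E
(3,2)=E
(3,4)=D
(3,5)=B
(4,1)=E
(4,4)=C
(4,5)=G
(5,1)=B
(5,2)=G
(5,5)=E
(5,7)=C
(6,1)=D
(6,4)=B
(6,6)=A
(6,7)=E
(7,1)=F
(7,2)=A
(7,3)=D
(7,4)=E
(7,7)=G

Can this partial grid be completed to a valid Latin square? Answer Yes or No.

No round or table among the givens repeats a symbol, and propagating forced cells runs into no contradiction.
One valid completion exists (for instance, G F E A D C B / C B F G A E D / A E C D B G F / E D B C G F A / B G A F E D C / D C G B F A E / F A D E C B G).

Yes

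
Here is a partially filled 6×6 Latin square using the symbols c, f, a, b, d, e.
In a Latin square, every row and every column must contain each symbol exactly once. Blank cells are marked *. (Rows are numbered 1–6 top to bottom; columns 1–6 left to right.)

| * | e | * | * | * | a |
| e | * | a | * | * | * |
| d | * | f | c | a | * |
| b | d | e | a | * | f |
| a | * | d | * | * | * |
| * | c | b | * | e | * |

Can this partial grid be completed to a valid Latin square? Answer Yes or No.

Row 1, column 3: row 1 has {a, e} and column 3 has {f, a, b, d, e}, so it must be c.
Row 1, column 1: row 1 has {c, a, e} and column 1 has {a, b, d, e}, so it must be f.
Now row 6, column 1: row 6 together with column 1 already contain {c, f, a, b, d, e} — every symbol — so nothing can go there. The grid has no valid completion.

No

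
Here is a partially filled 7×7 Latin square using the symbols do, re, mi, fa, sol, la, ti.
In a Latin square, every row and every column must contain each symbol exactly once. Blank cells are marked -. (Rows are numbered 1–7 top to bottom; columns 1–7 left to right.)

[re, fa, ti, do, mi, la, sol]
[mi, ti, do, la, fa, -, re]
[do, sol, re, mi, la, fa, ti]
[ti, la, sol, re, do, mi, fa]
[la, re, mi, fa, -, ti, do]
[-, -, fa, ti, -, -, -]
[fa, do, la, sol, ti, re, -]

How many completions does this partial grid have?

Row 2, column 6: eliminating its row and column leaves {sol}.
Row 5, column 5: eliminating its row and column leaves {sol}.
Row 6, column 1: eliminating its row and column leaves {sol}.
Row 6, column 2: eliminating its row and column leaves {mi}.
Row 6, column 5: eliminating its row and column leaves {re, sol}.
Row 6, column 6: eliminating its row and column leaves {do, sol}.
Row 6, column 7: eliminating its row and column leaves {mi, la}.
Row 7, column 7: eliminating its row and column leaves {mi}.
Only one assignment across all blanks avoids any row or column repeat, giving 1 completion.

1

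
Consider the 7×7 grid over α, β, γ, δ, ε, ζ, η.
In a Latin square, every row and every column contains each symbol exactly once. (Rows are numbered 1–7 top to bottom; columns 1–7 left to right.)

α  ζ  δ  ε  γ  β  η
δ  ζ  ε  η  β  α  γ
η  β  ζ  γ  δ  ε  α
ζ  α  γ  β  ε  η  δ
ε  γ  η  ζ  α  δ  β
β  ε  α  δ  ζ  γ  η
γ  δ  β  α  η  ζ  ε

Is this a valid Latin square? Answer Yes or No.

No

Every row is a permutation, but column 7 contains η twice (at rows 1 and 6).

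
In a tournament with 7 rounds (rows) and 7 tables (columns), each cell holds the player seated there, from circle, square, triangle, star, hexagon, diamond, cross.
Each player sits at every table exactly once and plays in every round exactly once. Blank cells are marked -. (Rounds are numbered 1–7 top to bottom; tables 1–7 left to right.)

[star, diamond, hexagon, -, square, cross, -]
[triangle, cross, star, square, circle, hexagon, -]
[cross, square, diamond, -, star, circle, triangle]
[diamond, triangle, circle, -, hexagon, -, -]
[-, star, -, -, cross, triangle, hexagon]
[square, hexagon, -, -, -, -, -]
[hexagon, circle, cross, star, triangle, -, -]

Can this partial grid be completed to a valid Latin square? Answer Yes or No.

No round or table among the givens repeats a symbol, and propagating forced cells runs into no contradiction.
One valid completion exists (for instance, star diamond hexagon triangle square cross circle / triangle cross star square circle hexagon diamond / cross square diamond hexagon star circle triangle / diamond triangle circle cross hexagon square star / circle star square diamond cross triangle hexagon / square hexagon triangle circle diamond star cross / hexagon circle cross star triangle diamond square).

Yes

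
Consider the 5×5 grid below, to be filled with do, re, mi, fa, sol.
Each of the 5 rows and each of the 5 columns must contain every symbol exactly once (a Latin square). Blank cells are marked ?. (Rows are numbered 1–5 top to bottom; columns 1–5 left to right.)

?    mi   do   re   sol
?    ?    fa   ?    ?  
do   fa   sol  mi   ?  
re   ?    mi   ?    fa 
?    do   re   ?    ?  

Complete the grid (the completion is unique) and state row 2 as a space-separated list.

Row 1, column 1: row 1 has {do, re, mi, sol} and column 1 has {do, re}, leaving only fa.
Row 3, column 5: row 3 has {do, mi, fa, sol} and column 5 has {fa, sol}, leaving only re.
Row 4, column 2: row 4 has {re, mi, fa} and column 2 has {do, mi, fa}, leaving only sol.
Row 2, column 2: row 2 has {fa} and column 2 has {do, mi, fa, sol}, leaving only re.
Row 4, column 4: row 4 has {re, mi, fa, sol} and column 4 has {re, mi}, leaving only do.
Row 2, column 4: row 2 has {re, fa} and column 4 has {do, re, mi}, leaving only sol.
Row 2, column 1: row 2 has {re, fa, sol} and column 1 has {do, re, fa}, leaving only mi.
Row 2, column 5: row 2 has {re, mi, fa, sol} and column 5 has {re, fa, sol}, leaving only do.
So row 2 reads: mi re fa sol do.

mi re fa sol do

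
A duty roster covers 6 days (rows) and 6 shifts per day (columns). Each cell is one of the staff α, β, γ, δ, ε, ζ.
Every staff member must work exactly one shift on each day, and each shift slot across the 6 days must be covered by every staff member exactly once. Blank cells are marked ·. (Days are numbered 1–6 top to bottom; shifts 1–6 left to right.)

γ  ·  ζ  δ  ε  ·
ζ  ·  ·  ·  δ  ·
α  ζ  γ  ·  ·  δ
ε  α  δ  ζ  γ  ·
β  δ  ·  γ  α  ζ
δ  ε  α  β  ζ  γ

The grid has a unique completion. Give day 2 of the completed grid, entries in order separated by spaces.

ζ γ β α δ ε

Day 1, shift 2: day 1 has {γ, δ, ε, ζ} and shift 2 has {α, δ, ε, ζ}, leaving only β.
Day 2, shift 2: day 2 has {δ, ζ} and shift 2 has {α, β, δ, ε, ζ}, leaving only γ.
Day 1, shift 6: day 1 has {β, γ, δ, ε, ζ} and shift 6 has {γ, δ, ζ}, leaving only α.
Day 3, shift 4: day 3 has {α, γ, δ, ζ} and shift 4 has {β, γ, δ, ζ}, leaving only ε.
Day 2, shift 4: day 2 has {γ, δ, ζ} and shift 4 has {β, γ, δ, ε, ζ}, leaving only α.
Day 3, shift 5: day 3 has {α, γ, δ, ε, ζ} and shift 5 has {α, γ, δ, ε, ζ}, leaving only β.
Day 4, shift 6: day 4 has {α, γ, δ, ε, ζ} and shift 6 has {α, γ, δ, ζ}, leaving only β.
Day 2, shift 6: day 2 has {α, γ, δ, ζ} and shift 6 has {α, β, γ, δ, ζ}, leaving only ε.
Day 2, shift 3: day 2 has {α, γ, δ, ε, ζ} and shift 3 has {α, γ, δ, ζ}, leaving only β.
So day 2 reads: ζ γ β α δ ε.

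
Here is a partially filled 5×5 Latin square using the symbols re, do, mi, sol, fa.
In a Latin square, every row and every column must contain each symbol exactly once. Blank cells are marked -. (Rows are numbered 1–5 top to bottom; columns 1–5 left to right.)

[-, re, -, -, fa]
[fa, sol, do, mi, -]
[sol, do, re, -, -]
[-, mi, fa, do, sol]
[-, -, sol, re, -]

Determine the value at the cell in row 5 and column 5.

do

Row 1, column 3: row 1 has {re, fa} and column 3 has {re, do, sol, fa}, leaving only mi.
Row 1, column 1: row 1 has {re, mi, fa} and column 1 has {sol, fa}, leaving only do.
Row 1, column 4: row 1 has {re, do, mi, fa} and column 4 has {re, do, mi}, leaving only sol.
Row 2, column 5: row 2 has {do, mi, sol, fa} and column 5 has {sol, fa}, leaving only re.
Row 3, column 4: row 3 has {re, do, sol} and column 4 has {re, do, mi, sol}, leaving only fa.
Row 3, column 5: row 3 has {re, do, sol, fa} and column 5 has {re, sol, fa}, leaving only mi.
Row 5 already has {re, sol} and column 5 already has {re, mi, sol, fa}, so row 5, column 5 must be do.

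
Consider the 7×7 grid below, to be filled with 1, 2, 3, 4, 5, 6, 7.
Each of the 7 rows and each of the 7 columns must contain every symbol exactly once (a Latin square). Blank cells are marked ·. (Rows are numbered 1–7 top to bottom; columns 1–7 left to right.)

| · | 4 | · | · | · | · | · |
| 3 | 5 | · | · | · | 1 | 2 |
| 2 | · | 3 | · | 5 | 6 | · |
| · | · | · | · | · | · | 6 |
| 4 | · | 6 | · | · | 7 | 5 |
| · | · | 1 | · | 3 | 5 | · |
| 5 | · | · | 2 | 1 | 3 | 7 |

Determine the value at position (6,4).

Row 1, column 6: row 1 has {4} and column 6 has {1, 3, 5, 6, 7}, leaving only 2.
Row 4, column 6: row 4 has {6} and column 6 has {1, 2, 3, 5, 6, 7}, leaving only 4.
Row 5, column 5: row 5 has {4, 5, 6, 7} and column 5 has {1, 3, 5}, leaving only 2.
Row 4, column 5: row 4 has {4, 6} and column 5 has {1, 2, 3, 5}, leaving only 7.
Row 1, column 5: row 1 has {2, 4} and column 5 has {1, 2, 3, 5, 7}, leaving only 6.
Row 2, column 5: row 2 has {1, 2, 3, 5} and column 5 has {1, 2, 3, 5, 6, 7}, leaving only 4.
Row 2, column 3: row 2 has {1, 2, 3, 4, 5} and column 3 has {1, 3, 6}, leaving only 7.
Row 1, column 3: row 1 has {2, 4, 6} and column 3 has {1, 3, 6, 7}, leaving only 5.
Row 2, column 4: row 2 has {1, 2, 3, 4, 5, 7} and column 4 has {2}, leaving only 6.
Row 4, column 1: row 4 has {4, 6, 7} and column 1 has {2, 3, 4, 5}, leaving only 1.
Row 1, column 1: row 1 has {2, 4, 5, 6} and column 1 has {1, 2, 3, 4, 5}, leaving only 7.
Row 4, column 3: row 4 has {1, 4, 6, 7} and column 3 has {1, 3, 5, 6, 7}, leaving only 2.
Row 4, column 2: row 4 has {1, 2, 4, 6, 7} and column 2 has {4, 5}, leaving only 3.
Row 4, column 4: row 4 has {1, 2, 3, 4, 6, 7} and column 4 has {2, 6}, leaving only 5.
Row 5, column 2: row 5 has {2, 4, 5, 6, 7} and column 2 has {3, 4, 5}, leaving only 1.
Row 3, column 2: row 3 has {2, 3, 5, 6} and column 2 has {1, 3, 4, 5}, leaving only 7.
Row 5, column 4: row 5 has {1, 2, 4, 5, 6, 7} and column 4 has {2, 5, 6}, leaving only 3.
Row 1, column 4: row 1 has {2, 4, 5, 6, 7} and column 4 has {2, 3, 5, 6}, leaving only 1.
Row 1, column 7: row 1 has {1, 2, 4, 5, 6, 7} and column 7 has {2, 5, 6, 7}, leaving only 3.
Row 3, column 4: row 3 has {2, 3, 5, 6, 7} and column 4 has {1, 2, 3, 5, 6}, leaving only 4.
Row 6 already has {1, 3, 5} and column 4 already has {1, 2, 3, 4, 5, 6}, so row 6, column 4 must be 7.

7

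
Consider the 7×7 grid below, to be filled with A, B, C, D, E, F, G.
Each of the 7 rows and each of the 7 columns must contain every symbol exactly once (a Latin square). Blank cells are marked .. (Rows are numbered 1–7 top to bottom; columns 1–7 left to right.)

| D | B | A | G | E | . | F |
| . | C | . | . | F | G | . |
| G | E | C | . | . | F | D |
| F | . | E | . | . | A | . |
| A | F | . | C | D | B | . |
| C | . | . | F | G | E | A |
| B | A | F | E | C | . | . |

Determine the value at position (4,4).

Row 1, column 6: row 1 has {A, B, D, E, F, G} and column 6 has {A, B, E, F, G}, leaving only C.
Row 2, column 1: row 2 has {C, F, G} and column 1 has {A, B, C, D, F, G}, leaving only E.
Row 2, column 7: row 2 has {C, E, F, G} and column 7 has {A, D, F}, leaving only B.
Row 2, column 3: row 2 has {B, C, E, F, G} and column 3 has {A, C, E, F}, leaving only D.
Row 2, column 4: row 2 has {B, C, D, E, F, G} and column 4 has {C, E, F, G}, leaving only A.
Row 3, column 4: row 3 has {C, D, E, F, G} and column 4 has {A, C, E, F, G}, leaving only B.
Row 4 already has {A, E, F} and column 4 already has {A, B, C, E, F, G}, so row 4, column 4 must be D.

D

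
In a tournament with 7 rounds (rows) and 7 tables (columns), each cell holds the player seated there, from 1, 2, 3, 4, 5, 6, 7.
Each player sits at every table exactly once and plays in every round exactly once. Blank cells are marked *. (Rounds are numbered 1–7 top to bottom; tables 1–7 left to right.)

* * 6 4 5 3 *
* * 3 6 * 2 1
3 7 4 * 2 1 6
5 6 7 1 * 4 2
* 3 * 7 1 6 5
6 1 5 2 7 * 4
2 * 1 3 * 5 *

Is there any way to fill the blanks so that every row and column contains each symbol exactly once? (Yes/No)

No

Round 6, table 6: round 6 together with table 6 already contain {1, 2, 3, 4, 5, 6, 7} — every symbol — so nothing can go there. The grid has no valid completion.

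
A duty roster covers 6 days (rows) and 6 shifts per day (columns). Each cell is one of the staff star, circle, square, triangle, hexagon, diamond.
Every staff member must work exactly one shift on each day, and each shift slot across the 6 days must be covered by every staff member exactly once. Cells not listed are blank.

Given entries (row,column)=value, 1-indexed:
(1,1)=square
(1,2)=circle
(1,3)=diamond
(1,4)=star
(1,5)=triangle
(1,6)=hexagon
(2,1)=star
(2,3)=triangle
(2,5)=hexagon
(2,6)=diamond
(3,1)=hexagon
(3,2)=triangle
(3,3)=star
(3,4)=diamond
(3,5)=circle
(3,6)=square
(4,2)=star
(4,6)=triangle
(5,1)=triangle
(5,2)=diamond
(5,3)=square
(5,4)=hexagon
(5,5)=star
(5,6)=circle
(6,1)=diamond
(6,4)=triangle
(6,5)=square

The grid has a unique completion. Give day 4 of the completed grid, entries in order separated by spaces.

Day 4, shift 1: day 4 has {star, triangle} and shift 1 has {star, square, triangle, hexagon, diamond}, leaving only circle.
Day 4, shift 3: day 4 has {star, circle, triangle} and shift 3 has {star, square, triangle, diamond}, leaving only hexagon.
Day 4, shift 4: day 4 has {star, circle, triangle, hexagon} and shift 4 has {star, triangle, hexagon, diamond}, leaving only square.
Day 4, shift 5: day 4 has {star, circle, square, triangle, hexagon} and shift 5 has {star, circle, square, triangle, hexagon}, leaving only diamond.
So day 4 reads: circle star hexagon square diamond triangle.

circle star hexagon square diamond triangle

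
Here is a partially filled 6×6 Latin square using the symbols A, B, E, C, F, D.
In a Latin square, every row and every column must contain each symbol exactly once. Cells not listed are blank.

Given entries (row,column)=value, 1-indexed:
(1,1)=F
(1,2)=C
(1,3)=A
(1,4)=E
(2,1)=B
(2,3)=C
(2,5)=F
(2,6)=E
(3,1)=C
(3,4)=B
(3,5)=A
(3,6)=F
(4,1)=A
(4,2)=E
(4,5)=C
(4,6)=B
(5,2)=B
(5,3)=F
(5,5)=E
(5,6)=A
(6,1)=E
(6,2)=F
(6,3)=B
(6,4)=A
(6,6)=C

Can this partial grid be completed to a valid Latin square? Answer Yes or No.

No row or column among the givens repeats a symbol, and propagating forced cells runs into no contradiction.
One valid completion exists (for instance, F C A E B D / B A C D F E / C D E B A F / A E D F C B / D B F C E A / E F B A D C).

Yes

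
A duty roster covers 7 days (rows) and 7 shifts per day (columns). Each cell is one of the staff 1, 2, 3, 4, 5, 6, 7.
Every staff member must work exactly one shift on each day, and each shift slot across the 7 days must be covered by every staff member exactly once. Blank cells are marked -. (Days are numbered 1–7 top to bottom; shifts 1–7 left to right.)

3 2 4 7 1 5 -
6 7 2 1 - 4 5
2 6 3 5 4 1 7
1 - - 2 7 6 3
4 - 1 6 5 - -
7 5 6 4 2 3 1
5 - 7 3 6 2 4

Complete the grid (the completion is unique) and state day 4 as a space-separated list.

1 4 5 2 7 6 3

Day 4, shift 2: day 4 has {1, 2, 3, 6, 7} and shift 2 has {2, 5, 6, 7}, leaving only 4.
Day 4, shift 3: day 4 has {1, 2, 3, 4, 6, 7} and shift 3 has {1, 2, 3, 4, 6, 7}, leaving only 5.
So day 4 reads: 1 4 5 2 7 6 3.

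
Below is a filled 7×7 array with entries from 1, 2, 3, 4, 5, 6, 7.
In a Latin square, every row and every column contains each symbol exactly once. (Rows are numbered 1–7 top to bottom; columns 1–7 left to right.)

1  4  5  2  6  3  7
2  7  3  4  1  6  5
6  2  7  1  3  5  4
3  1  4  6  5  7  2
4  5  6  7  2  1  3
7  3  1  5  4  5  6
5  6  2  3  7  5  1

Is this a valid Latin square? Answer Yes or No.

No

Row 7 contains 5 twice (at columns 1 and 6); row 6 is also not a permutation.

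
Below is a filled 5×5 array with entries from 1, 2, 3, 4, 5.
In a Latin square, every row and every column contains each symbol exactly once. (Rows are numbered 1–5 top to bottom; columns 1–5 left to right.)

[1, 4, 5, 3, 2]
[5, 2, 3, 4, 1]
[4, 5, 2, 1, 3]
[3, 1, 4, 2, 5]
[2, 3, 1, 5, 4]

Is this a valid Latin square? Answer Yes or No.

Yes

Each row is a permutation of the 5 symbols, and so is each column.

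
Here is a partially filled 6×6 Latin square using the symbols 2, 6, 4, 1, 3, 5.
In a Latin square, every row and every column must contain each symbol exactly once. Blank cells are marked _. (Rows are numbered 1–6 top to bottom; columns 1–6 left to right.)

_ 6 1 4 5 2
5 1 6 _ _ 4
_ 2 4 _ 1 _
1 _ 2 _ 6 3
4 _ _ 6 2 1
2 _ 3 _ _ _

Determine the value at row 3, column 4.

3

Row 1, column 1: row 1 has {2, 6, 4, 1, 5} and column 1 has {2, 4, 1, 5}, leaving only 3.
Row 2, column 5: row 2 has {6, 4, 1, 5} and column 5 has {2, 6, 1, 5}, leaving only 3.
Row 2, column 4: row 2 has {6, 4, 1, 3, 5} and column 4 has {6, 4}, leaving only 2.
Row 3, column 1: row 3 has {2, 4, 1} and column 1 has {2, 4, 1, 3, 5}, leaving only 6.
Row 3, column 6: row 3 has {2, 6, 4, 1} and column 6 has {2, 4, 1, 3}, leaving only 5.
Row 3 already has {2, 6, 4, 1, 5} and column 4 already has {2, 6, 4}, so row 3, column 4 must be 3.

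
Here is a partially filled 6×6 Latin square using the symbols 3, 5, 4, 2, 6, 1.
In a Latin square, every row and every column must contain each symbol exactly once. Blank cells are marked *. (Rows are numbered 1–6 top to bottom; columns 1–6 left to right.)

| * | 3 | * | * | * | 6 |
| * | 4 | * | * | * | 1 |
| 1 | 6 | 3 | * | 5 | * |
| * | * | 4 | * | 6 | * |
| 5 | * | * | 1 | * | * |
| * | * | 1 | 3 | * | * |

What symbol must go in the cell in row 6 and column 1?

6

Row 5, column 2: row 5 has {5, 1} and column 2 has {3, 4, 6}, leaving only 2.
Row 5, column 3: row 5 has {5, 2, 1} and column 3 has {3, 4, 1}, leaving only 6.
Row 6, column 2: row 6 has {3, 1} and column 2 has {3, 4, 2, 6}, leaving only 5.
Row 4, column 2: row 4 has {4, 6} and column 2 has {3, 5, 4, 2, 6}, leaving only 1.
Row 6, column 1 is narrowed to {4, 2, 6}.
If it were 4, then row 4, column 4 would be left with no valid symbol.
If it were 2, then row 6, column 6 would be left with no valid symbol.
So row 6, column 1 must be 6.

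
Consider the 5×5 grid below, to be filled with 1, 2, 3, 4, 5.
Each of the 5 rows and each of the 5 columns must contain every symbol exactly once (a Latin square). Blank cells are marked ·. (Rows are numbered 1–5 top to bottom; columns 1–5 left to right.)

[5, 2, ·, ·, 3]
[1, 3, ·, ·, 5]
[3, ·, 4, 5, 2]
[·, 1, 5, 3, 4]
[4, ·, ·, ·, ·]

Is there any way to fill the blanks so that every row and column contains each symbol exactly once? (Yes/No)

Row 3, column 2: row 3 together with column 2 already contain {1, 2, 3, 4, 5} — every symbol — so nothing can go there. The grid has no valid completion.

No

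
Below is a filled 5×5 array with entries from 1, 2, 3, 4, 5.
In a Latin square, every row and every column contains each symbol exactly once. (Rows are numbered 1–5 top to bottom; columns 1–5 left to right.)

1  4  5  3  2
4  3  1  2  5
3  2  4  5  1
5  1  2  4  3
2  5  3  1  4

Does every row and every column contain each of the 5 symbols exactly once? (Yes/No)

Yes

Each row is a permutation of the 5 symbols, and so is each column.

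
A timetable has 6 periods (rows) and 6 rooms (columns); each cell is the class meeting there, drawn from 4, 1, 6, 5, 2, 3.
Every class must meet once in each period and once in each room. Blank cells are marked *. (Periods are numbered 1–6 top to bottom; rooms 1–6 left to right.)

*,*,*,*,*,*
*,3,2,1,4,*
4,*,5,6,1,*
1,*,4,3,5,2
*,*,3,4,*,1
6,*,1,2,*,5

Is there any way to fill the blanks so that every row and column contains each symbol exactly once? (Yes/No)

No period or room among the givens repeats a symbol, and propagating forced cells runs into no contradiction.
One valid completion exists (for instance, 3 1 6 5 2 4 / 5 3 2 1 4 6 / 4 2 5 6 1 3 / 1 6 4 3 5 2 / 2 5 3 4 6 1 / 6 4 1 2 3 5).

Yes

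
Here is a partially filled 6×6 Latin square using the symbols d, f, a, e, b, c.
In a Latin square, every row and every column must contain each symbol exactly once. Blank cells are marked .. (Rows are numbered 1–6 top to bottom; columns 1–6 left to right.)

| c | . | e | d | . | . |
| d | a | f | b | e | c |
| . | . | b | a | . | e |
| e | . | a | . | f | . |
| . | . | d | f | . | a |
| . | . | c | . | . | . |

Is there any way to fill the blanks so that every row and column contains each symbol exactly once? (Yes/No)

No row or column among the givens repeats a symbol, and propagating forced cells runs into no contradiction.
One valid completion exists (for instance, c f e d a b / d a f b e c / f c b a d e / e b a c f d / b e d f c a / a d c e b f).

Yes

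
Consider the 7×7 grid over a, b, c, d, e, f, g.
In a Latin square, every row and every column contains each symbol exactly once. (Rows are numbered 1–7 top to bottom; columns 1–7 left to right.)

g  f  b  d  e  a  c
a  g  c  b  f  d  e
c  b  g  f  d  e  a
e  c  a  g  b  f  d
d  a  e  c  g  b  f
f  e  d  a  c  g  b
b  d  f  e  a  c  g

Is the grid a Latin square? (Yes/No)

Yes

Each row is a permutation of the 7 symbols, and so is each column.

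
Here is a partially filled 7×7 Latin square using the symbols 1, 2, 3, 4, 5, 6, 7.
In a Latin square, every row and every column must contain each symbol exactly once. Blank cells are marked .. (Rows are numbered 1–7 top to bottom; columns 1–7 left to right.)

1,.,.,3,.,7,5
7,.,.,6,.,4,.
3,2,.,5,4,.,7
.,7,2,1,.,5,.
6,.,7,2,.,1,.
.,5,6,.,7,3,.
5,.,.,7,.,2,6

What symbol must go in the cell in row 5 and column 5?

5

Row 1, column 3: row 1 has {1, 3, 5, 7} and column 3 has {2, 6, 7}, leaving only 4.
Row 1, column 2: row 1 has {1, 3, 4, 5, 7} and column 2 has {2, 5, 7}, leaving only 6.
Row 1, column 5: row 1 has {1, 3, 4, 5, 6, 7} and column 5 has {4, 7}, leaving only 2.
Row 3, column 3: row 3 has {2, 3, 4, 5, 7} and column 3 has {2, 4, 6, 7}, leaving only 1.
Row 3, column 6: row 3 has {1, 2, 3, 4, 5, 7} and column 6 has {1, 2, 3, 4, 5, 7}, leaving only 6.
Row 4, column 1: row 4 has {1, 2, 5, 7} and column 1 has {1, 3, 5, 6, 7}, leaving only 4.
Row 4, column 7: row 4 has {1, 2, 4, 5, 7} and column 7 has {5, 6, 7}, leaving only 3.
Row 4, column 5: row 4 has {1, 2, 3, 4, 5, 7} and column 5 has {2, 4, 7}, leaving only 6.
Row 5, column 7: row 5 has {1, 2, 6, 7} and column 7 has {3, 5, 6, 7}, leaving only 4.
Row 5, column 2: row 5 has {1, 2, 4, 6, 7} and column 2 has {2, 5, 6, 7}, leaving only 3.
Row 5 already has {1, 2, 3, 4, 6, 7} and column 5 already has {2, 4, 6, 7}, so row 5, column 5 must be 5.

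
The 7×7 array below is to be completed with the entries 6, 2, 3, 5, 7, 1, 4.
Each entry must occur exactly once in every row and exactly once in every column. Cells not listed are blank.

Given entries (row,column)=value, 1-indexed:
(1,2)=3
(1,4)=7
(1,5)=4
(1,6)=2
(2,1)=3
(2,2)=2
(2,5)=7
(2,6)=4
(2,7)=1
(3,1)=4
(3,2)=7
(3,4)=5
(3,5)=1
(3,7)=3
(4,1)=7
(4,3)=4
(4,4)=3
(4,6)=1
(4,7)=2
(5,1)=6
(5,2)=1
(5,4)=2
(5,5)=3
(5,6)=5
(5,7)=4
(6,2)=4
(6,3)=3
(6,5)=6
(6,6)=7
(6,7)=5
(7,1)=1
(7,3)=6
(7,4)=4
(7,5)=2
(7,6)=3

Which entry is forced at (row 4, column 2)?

6

Row 1, column 1: row 1 has {2, 3, 7, 4} and column 1 has {6, 3, 7, 1, 4}, leaving only 5.
Row 1, column 3: row 1 has {2, 3, 5, 7, 4} and column 3 has {6, 3, 4}, leaving only 1.
Row 1, column 7: row 1 has {2, 3, 5, 7, 1, 4} and column 7 has {2, 3, 5, 1, 4}, leaving only 6.
Row 2, column 3: row 2 has {2, 3, 7, 1, 4} and column 3 has {6, 3, 1, 4}, leaving only 5.
Row 2, column 4: row 2 has {2, 3, 5, 7, 1, 4} and column 4 has {2, 3, 5, 7, 4}, leaving only 6.
Row 3, column 3: row 3 has {3, 5, 7, 1, 4} and column 3 has {6, 3, 5, 1, 4}, leaving only 2.
Row 3, column 6: row 3 has {2, 3, 5, 7, 1, 4} and column 6 has {2, 3, 5, 7, 1, 4}, leaving only 6.
Row 4, column 5: row 4 has {2, 3, 7, 1, 4} and column 5 has {6, 2, 3, 7, 1, 4}, leaving only 5.
Row 4 already has {2, 3, 5, 7, 1, 4} and column 2 already has {2, 3, 7, 1, 4}, so row 4, column 2 must be 6.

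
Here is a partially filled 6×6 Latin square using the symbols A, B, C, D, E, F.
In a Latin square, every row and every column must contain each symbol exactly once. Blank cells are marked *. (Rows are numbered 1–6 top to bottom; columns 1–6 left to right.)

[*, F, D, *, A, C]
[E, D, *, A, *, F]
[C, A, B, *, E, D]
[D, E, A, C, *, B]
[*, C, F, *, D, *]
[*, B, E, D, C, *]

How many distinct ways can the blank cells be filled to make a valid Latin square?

Row 1, column 1: eliminating its row and column leaves {B}.
Row 1, column 4: eliminating its row and column leaves {B, E}.
Row 2, column 3: eliminating its row and column leaves {C}.
Row 2, column 5: eliminating its row and column leaves {B}.
Row 3, column 4: eliminating its row and column leaves {F}.
Row 4, column 5: eliminating its row and column leaves {F}.
Row 5, column 1: eliminating its row and column leaves {A, B}.
Row 5, column 4: eliminating its row and column leaves {B, E}.
Row 5, column 6: eliminating its row and column leaves {A, E}.
Row 6, column 1: eliminating its row and column leaves {A, F}.
Row 6, column 6: eliminating its row and column leaves {A}.
Only one assignment across all blanks avoids any row or column repeat, giving 1 completion.

1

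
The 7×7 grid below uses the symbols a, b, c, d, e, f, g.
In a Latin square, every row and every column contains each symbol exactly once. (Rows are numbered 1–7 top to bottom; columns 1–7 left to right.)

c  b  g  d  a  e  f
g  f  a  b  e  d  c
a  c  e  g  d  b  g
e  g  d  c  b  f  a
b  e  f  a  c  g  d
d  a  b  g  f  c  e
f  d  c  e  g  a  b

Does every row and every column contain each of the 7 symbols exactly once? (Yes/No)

Row 3 contains g twice (at columns 4 and 7), so it is not a permutation.

No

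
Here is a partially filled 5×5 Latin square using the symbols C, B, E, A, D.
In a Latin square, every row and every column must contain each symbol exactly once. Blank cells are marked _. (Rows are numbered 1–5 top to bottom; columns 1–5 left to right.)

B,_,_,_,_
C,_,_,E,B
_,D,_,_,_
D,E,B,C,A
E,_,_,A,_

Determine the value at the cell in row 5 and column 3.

Row 1, column 4: row 1 has {B} and column 4 has {C, E, A}, leaving only D.
Row 2, column 2: row 2 has {C, B, E} and column 2 has {E, D}, leaving only A.
Row 1, column 2: row 1 has {B, D} and column 2 has {E, A, D}, leaving only C.
Row 1, column 5: row 1 has {C, B, D} and column 5 has {B, A}, leaving only E.
Row 1, column 3: row 1 has {C, B, E, D} and column 3 has {B}, leaving only A.
Row 2, column 3: row 2 has {C, B, E, A} and column 3 has {B, A}, leaving only D.
Row 5 already has {E, A} and column 3 already has {B, A, D}, so row 5, column 3 must be C.

C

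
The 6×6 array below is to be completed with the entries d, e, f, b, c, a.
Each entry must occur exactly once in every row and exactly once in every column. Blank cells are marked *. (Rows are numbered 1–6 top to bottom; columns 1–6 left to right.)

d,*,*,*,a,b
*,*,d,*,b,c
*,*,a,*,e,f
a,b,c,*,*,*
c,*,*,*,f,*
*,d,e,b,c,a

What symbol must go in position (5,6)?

Row 1, column 3: row 1 has {d, b, a} and column 3 has {d, e, c, a}, leaving only f.
Row 3, column 1: row 3 has {e, f, a} and column 1 has {d, c, a}, leaving only b.
Row 3, column 2: row 3 has {e, f, b, a} and column 2 has {d, b}, leaving only c.
Row 1, column 2: row 1 has {d, f, b, a} and column 2 has {d, b, c}, leaving only e.
Row 1, column 4: row 1 has {d, e, f, b, a} and column 4 has {b}, leaving only c.
Row 3, column 4: row 3 has {e, f, b, c, a} and column 4 has {b, c}, leaving only d.
Row 4, column 5: row 4 has {b, c, a} and column 5 has {e, f, b, c, a}, leaving only d.
Row 4, column 6: row 4 has {d, b, c, a} and column 6 has {f, b, c, a}, leaving only e.
Row 5 already has {f, c} and column 6 already has {e, f, b, c, a}, so row 5, column 6 must be d.

d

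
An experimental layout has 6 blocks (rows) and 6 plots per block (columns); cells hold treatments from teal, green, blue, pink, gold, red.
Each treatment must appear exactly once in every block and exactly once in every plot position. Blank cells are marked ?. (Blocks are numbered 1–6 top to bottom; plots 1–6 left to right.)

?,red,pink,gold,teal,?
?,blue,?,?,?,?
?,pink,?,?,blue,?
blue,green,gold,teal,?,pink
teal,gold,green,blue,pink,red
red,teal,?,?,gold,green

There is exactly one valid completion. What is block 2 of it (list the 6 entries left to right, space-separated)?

Block 1, plot 1: block 1 has {teal, pink, gold, red} and plot 1 has {teal, blue, red}, leaving only green.
Block 1, plot 6: block 1 has {teal, green, pink, gold, red} and plot 6 has {green, pink, red}, leaving only blue.
Block 3, plot 1: block 3 has {blue, pink} and plot 1 has {teal, green, blue, red}, leaving only gold.
Block 2, plot 1: block 2 has {blue} and plot 1 has {teal, green, blue, gold, red}, leaving only pink.
Block 3, plot 6: block 3 has {blue, pink, gold} and plot 6 has {green, blue, pink, red}, leaving only teal.
Block 2, plot 6: block 2 has {blue, pink} and plot 6 has {teal, green, blue, pink, red}, leaving only gold.
Block 3, plot 3: block 3 has {teal, blue, pink, gold} and plot 3 has {green, pink, gold}, leaving only red.
Block 2, plot 3: block 2 has {blue, pink, gold} and plot 3 has {green, pink, gold, red}, leaving only teal.
Block 3, plot 4: block 3 has {teal, blue, pink, gold, red} and plot 4 has {teal, blue, gold}, leaving only green.
Block 2, plot 4: block 2 has {teal, blue, pink, gold} and plot 4 has {teal, green, blue, gold}, leaving only red.
Block 2, plot 5: block 2 has {teal, blue, pink, gold, red} and plot 5 has {teal, blue, pink, gold}, leaving only green.
So block 2 reads: pink blue teal red green gold.

pink blue teal red green gold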